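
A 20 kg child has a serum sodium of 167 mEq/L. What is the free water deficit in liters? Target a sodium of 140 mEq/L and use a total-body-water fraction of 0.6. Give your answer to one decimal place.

2.3 L

TBW = 0.6 · 20 = 12 L
Free water deficit = TBW · (Na/140 − 1)
= 12 · (167/140 − 1)
= 12 · 0.1929
= 2.31 L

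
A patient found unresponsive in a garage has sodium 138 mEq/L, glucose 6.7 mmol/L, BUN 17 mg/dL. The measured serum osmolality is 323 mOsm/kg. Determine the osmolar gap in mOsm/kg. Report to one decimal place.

Calculated osmolality = 2·Na + glucose + BUN/2.8
= 2·138 + 6.7 + 17/2.8
= 276 + 6.70 + 6.07
= 288.77 mOsm/kg ≈ 288.8 mOsm/kg
Osmolar gap = measured − calculated = 323 − 288.8 = 34.2 mOsm/kg

34.2 mOsm/kg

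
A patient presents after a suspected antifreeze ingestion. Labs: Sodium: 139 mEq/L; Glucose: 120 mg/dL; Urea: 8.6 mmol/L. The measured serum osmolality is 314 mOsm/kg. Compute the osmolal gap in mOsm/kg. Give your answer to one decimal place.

20.7 mOsm/kg

Calculated osmolality = 2·Na + glucose/18 + urea
= 2·139 + 120/18 + 8.6
= 278 + 6.67 + 8.60
= 293.27 mOsm/kg ≈ 293.3 mOsm/kg
Osmolar gap = measured − calculated = 314 − 293.3 = 20.7 mOsm/kg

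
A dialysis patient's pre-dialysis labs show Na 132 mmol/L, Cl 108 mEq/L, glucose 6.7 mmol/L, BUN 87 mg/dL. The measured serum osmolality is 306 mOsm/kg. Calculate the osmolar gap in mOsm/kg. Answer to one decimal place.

Calculated osmolality = 2·Na + glucose + BUN/2.8
= 2·132 + 6.7 + 87/2.8
= 264 + 6.70 + 31.07
= 301.77 mOsm/kg ≈ 301.8 mOsm/kg
Osmolar gap = measured − calculated = 306 − 301.8 = 4.2 mOsm/kg

4.2 mOsm/kg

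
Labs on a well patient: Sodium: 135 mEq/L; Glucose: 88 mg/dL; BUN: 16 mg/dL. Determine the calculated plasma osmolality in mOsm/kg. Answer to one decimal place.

Calculated osmolality = 2·Na + glucose/18 + BUN/2.8
= 2·135 + 88/18 + 16/2.8
= 270 + 4.89 + 5.71
= 280.6 mOsm/kg

280.6 mOsm/kg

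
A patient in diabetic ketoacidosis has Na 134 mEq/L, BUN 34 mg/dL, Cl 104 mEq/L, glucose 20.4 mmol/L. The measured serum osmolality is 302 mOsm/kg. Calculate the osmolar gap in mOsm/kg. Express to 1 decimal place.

1.5 mOsm/kg

Calculated osmolality = 2·Na + glucose + BUN/2.8
= 2·134 + 20.4 + 34/2.8
= 268 + 20.40 + 12.14
= 300.54 mOsm/kg ≈ 300.5 mOsm/kg
Osmolar gap = measured − calculated = 302 − 300.5 = 1.5 mOsm/kg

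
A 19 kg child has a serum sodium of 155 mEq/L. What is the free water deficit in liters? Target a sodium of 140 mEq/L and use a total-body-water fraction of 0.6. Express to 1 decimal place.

TBW = 0.6 · 19 = 11.4 L
Free water deficit = TBW · (Na/140 − 1)
= 11.4 · (155/140 − 1)
= 11.4 · 0.1071
= 1.22 L

1.2 L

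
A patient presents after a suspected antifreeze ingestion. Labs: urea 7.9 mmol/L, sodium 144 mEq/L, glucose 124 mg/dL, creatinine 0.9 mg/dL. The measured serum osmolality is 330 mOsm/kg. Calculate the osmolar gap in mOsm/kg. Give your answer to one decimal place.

27.2 mOsm/kg

Calculated osmolality = 2·Na + glucose/18 + urea
= 2·144 + 124/18 + 7.9
= 288 + 6.89 + 7.90
= 302.79 mOsm/kg ≈ 302.8 mOsm/kg
Osmolar gap = measured − calculated = 330 − 302.8 = 27.2 mOsm/kg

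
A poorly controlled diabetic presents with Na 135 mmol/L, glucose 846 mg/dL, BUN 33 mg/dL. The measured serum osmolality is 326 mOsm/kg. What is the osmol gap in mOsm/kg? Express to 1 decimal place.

-2.8 mOsm/kg

Calculated osmolality = 2·Na + glucose/18 + BUN/2.8
= 2·135 + 846/18 + 33/2.8
= 270 + 47 + 11.79
= 328.79 mOsm/kg ≈ 328.8 mOsm/kg
Osmolar gap = measured − calculated = 326 − 328.8 = -2.8 mOsm/kg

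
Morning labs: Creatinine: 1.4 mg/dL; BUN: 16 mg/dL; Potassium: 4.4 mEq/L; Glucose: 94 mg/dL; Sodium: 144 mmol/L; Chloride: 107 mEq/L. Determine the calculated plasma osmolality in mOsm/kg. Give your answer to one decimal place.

298.9 mOsm/kg

Calculated osmolality = 2·Na + glucose/18 + BUN/2.8
= 2·144 + 94/18 + 16/2.8
= 288 + 5.22 + 5.71
= 298.93 mOsm/kg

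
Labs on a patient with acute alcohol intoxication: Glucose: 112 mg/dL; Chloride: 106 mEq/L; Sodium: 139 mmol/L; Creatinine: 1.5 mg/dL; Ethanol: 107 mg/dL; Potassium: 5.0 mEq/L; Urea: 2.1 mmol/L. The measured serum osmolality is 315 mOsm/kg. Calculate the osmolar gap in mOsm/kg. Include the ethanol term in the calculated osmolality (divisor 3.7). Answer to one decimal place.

Calculated osmolality = 2·Na + glucose/18 + urea + ethanol/3.7
= 2·139 + 112/18 + 2.1 + 107/3.7
= 278 + 6.22 + 2.10 + 28.92
= 315.24 mOsm/kg ≈ 315.2 mOsm/kg
Osmolar gap = measured − calculated = 315 − 315.2 = -0.2 mOsm/kg

-0.2 mOsm/kg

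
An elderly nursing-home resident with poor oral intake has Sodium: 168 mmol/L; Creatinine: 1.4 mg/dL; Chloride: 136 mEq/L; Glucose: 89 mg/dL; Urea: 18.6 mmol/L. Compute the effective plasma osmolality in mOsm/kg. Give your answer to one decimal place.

340.9 mOsm/kg

Effective osmolality excludes urea (freely permeant across cell membranes):
2·Na + glucose/18
= 2·168 + 89/18
= 336 + 4.94
= 340.94 mOsm/kg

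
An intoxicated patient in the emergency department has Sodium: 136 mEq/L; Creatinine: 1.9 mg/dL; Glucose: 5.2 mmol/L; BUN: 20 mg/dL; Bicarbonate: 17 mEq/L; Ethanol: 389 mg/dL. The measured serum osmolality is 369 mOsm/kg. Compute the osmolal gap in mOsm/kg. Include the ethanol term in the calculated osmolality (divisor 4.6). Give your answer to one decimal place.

0.1 mOsm/kg

Calculated osmolality = 2·Na + glucose + BUN/2.8 + ethanol/4.6
= 2·136 + 5.2 + 20/2.8 + 389/4.6
= 272 + 5.20 + 7.14 + 84.57
= 368.91 mOsm/kg ≈ 368.9 mOsm/kg
Osmolar gap = measured − calculated = 369 − 368.9 = 0.1 mOsm/kg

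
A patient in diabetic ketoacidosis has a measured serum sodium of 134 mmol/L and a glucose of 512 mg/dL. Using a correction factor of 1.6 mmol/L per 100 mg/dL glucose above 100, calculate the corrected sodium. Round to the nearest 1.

141 mmol/L

Corrected Na = measured Na + 1.6 · (glucose − 100)/100
= 134 + 1.6 · (512 − 100)/100
= 134 + 6.6
= 140.6 mmol/L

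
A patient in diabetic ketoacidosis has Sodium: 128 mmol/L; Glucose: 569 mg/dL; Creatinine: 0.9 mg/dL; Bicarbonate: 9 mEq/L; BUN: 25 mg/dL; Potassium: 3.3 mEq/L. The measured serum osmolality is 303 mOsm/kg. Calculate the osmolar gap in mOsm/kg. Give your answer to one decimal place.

6.5 mOsm/kg

Calculated osmolality = 2·Na + glucose/18 + BUN/2.8
= 2·128 + 569/18 + 25/2.8
= 256 + 31.61 + 8.93
= 296.54 mOsm/kg ≈ 296.5 mOsm/kg
Osmolar gap = measured − calculated = 303 − 296.5 = 6.5 mOsm/kg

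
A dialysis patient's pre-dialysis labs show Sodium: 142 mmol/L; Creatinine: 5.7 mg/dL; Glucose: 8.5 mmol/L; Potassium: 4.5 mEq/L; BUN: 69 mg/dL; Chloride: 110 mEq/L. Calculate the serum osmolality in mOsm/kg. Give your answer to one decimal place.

317.1 mOsm/kg

Calculated osmolality = 2·Na + glucose + BUN/2.8
= 2·142 + 8.5 + 69/2.8
= 284 + 8.50 + 24.64
= 317.14 mOsm/kg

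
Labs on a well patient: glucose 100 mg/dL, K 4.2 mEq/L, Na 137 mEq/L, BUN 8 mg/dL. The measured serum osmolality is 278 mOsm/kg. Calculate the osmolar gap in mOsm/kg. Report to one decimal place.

-4.4 mOsm/kg

Calculated osmolality = 2·Na + glucose/18 + BUN/2.8
= 2·137 + 100/18 + 8/2.8
= 274 + 5.56 + 2.86
= 282.42 mOsm/kg ≈ 282.4 mOsm/kg
Osmolar gap = measured − calculated = 278 − 282.4 = -4.4 mOsm/kg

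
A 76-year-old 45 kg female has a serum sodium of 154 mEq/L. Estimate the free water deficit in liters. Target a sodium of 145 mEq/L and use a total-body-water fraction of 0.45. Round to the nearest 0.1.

1.3 L

TBW = 0.45 · 45 = 20.25 L
Free water deficit = TBW · (Na/145 − 1)
= 20.25 · (154/145 − 1)
= 20.25 · 0.0621
= 1.26 L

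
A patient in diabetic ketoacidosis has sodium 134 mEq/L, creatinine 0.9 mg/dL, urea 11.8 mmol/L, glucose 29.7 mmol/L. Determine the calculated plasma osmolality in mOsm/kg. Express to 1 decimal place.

309.5 mOsm/kg

Calculated osmolality = 2·Na + glucose + urea
= 2·134 + 29.7 + 11.8
= 268 + 29.70 + 11.80
= 309.5 mOsm/kg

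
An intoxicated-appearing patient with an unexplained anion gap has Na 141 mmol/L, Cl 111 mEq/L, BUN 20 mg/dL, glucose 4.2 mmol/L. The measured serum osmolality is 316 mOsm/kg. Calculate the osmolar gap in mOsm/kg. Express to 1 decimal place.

22.7 mOsm/kg

Calculated osmolality = 2·Na + glucose + BUN/2.8
= 2·141 + 4.2 + 20/2.8
= 282 + 4.20 + 7.14
= 293.34 mOsm/kg ≈ 293.3 mOsm/kg
Osmolar gap = measured − calculated = 316 − 293.3 = 22.7 mOsm/kg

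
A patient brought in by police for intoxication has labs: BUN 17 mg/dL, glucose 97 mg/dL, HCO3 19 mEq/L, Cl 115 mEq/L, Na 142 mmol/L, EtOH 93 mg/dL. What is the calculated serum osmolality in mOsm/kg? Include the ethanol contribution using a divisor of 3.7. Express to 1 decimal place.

320.6 mOsm/kg

Calculated osmolality = 2·Na + glucose/18 + BUN/2.8 + ethanol/3.7
= 2·142 + 97/18 + 17/2.8 + 93/3.7
= 284 + 5.39 + 6.07 + 25.14
= 320.6 mOsm/kg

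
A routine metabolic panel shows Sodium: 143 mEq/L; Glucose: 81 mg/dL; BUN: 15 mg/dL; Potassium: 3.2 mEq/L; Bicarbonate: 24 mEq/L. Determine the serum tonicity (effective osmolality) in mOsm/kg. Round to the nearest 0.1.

290.5 mOsm/kg

Effective osmolality excludes urea (freely permeant across cell membranes):
2·Na + glucose/18
= 2·143 + 81/18
= 286 + 4.5
= 290.5 mOsm/kg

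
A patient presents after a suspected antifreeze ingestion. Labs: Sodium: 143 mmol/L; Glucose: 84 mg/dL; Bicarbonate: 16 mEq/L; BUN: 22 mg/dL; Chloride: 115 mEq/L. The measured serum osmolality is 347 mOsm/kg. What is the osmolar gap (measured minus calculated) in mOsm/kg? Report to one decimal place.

Calculated osmolality = 2·Na + glucose/18 + BUN/2.8
= 2·143 + 84/18 + 22/2.8
= 286 + 4.67 + 7.86
= 298.53 mOsm/kg ≈ 298.5 mOsm/kg
Osmolar gap = measured − calculated = 347 − 298.5 = 48.5 mOsm/kg

48.5 mOsm/kg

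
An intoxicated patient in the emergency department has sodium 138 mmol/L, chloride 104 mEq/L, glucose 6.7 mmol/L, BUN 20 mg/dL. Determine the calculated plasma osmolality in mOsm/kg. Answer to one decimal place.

289.8 mOsm/kg

Calculated osmolality = 2·Na + glucose + BUN/2.8
= 2·138 + 6.7 + 20/2.8
= 276 + 6.70 + 7.14
= 289.84 mOsm/kg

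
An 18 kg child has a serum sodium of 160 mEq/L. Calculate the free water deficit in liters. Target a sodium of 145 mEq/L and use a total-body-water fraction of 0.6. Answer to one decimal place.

1.1 L

TBW = 0.6 · 18 = 10.8 L
Free water deficit = TBW · (Na/145 − 1)
= 10.8 · (160/145 − 1)
= 10.8 · 0.1034
= 1.12 L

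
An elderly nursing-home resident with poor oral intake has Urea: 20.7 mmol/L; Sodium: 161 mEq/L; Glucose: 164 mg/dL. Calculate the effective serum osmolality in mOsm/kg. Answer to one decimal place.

Effective osmolality excludes urea (freely permeant across cell membranes):
2·Na + glucose/18
= 2·161 + 164/18
= 322 + 9.11
= 331.11 mOsm/kg

331.1 mOsm/kg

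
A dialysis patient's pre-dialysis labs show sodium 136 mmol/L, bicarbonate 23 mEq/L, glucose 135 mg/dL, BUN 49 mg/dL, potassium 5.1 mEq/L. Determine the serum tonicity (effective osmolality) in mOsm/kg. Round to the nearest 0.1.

279.5 mOsm/kg

Effective osmolality excludes urea (freely permeant across cell membranes):
2·Na + glucose/18
= 2·136 + 135/18
= 272 + 7.5
= 279.5 mOsm/kg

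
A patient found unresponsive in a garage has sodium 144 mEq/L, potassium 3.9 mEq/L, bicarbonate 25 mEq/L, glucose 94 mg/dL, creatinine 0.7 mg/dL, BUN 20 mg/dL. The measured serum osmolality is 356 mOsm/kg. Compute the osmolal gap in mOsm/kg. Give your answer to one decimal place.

Calculated osmolality = 2·Na + glucose/18 + BUN/2.8
= 2·144 + 94/18 + 20/2.8
= 288 + 5.22 + 7.14
= 300.36 mOsm/kg ≈ 300.4 mOsm/kg
Osmolar gap = measured − calculated = 356 − 300.4 = 55.6 mOsm/kg

55.6 mOsm/kg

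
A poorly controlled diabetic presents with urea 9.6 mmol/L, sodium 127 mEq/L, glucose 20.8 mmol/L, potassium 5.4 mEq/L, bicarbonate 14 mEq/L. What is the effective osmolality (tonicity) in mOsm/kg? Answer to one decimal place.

274.8 mOsm/kg

Effective osmolality excludes urea (freely permeant across cell membranes):
2·Na + glucose
= 2·127 + 20.8
= 254 + 20.8
= 274.8 mOsm/kg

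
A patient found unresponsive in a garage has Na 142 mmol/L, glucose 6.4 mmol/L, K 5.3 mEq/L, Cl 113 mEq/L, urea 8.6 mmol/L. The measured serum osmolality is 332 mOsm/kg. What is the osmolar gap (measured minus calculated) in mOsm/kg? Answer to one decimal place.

33.0 mOsm/kg

Calculated osmolality = 2·Na + glucose + urea
= 2·142 + 6.4 + 8.6
= 284 + 6.40 + 8.60
= 299 mOsm/kg ≈ 299.0 mOsm/kg
Osmolar gap = measured − calculated = 332 − 299.0 = 33.0 mOsm/kg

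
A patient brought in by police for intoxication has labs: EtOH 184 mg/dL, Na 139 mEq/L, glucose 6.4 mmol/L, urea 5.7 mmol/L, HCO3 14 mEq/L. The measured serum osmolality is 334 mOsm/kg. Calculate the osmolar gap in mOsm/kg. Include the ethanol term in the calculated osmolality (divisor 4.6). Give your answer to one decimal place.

3.9 mOsm/kg

Calculated osmolality = 2·Na + glucose + urea + ethanol/4.6
= 2·139 + 6.4 + 5.7 + 184/4.6
= 278 + 6.40 + 5.70 + 40
= 330.1 mOsm/kg ≈ 330.1 mOsm/kg
Osmolar gap = measured − calculated = 334 − 330.1 = 3.9 mOsm/kg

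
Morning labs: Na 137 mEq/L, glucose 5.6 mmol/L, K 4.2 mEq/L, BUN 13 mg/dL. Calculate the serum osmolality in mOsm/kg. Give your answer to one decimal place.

284.2 mOsm/kg

Calculated osmolality = 2·Na + glucose + BUN/2.8
= 2·137 + 5.6 + 13/2.8
= 274 + 5.60 + 4.64
= 284.24 mOsm/kg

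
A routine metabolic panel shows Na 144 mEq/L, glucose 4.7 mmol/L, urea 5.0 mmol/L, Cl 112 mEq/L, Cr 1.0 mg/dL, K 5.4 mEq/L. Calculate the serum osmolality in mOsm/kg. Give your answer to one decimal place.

297.7 mOsm/kg

Calculated osmolality = 2·Na + glucose + urea
= 2·144 + 4.7 + 5
= 288 + 4.70 + 5
= 297.7 mOsm/kg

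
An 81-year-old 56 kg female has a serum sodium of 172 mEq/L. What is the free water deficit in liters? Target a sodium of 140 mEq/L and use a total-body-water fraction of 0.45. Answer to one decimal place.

TBW = 0.45 · 56 = 25.2 L
Free water deficit = TBW · (Na/140 − 1)
= 25.2 · (172/140 − 1)
= 25.2 · 0.2286
= 5.76 L

5.8 L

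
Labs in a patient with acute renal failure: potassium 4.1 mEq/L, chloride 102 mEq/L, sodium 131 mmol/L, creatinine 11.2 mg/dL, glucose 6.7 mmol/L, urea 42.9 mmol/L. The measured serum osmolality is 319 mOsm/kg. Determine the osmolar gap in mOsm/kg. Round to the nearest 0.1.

Calculated osmolality = 2·Na + glucose + urea
= 2·131 + 6.7 + 42.9
= 262 + 6.70 + 42.90
= 311.6 mOsm/kg ≈ 311.6 mOsm/kg
Osmolar gap = measured − calculated = 319 − 311.6 = 7.4 mOsm/kg

7.4 mOsm/kg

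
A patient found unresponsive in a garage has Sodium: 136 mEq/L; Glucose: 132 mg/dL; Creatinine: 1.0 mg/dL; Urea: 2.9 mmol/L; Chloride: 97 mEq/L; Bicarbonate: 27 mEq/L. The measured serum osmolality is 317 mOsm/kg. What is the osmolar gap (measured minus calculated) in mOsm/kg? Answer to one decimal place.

34.8 mOsm/kg

Calculated osmolality = 2·Na + glucose/18 + urea
= 2·136 + 132/18 + 2.9
= 272 + 7.33 + 2.90
= 282.23 mOsm/kg ≈ 282.2 mOsm/kg
Osmolar gap = measured − calculated = 317 − 282.2 = 34.8 mOsm/kg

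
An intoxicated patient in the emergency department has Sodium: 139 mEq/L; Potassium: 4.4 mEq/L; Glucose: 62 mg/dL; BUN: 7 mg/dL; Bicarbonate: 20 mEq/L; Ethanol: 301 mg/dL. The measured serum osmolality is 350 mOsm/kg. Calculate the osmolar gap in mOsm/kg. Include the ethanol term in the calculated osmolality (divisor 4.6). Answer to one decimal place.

Calculated osmolality = 2·Na + glucose/18 + BUN/2.8 + ethanol/4.6
= 2·139 + 62/18 + 7/2.8 + 301/4.6
= 278 + 3.44 + 2.50 + 65.43
= 349.37 mOsm/kg ≈ 349.4 mOsm/kg
Osmolar gap = measured − calculated = 350 − 349.4 = 0.6 mOsm/kg

0.6 mOsm/kg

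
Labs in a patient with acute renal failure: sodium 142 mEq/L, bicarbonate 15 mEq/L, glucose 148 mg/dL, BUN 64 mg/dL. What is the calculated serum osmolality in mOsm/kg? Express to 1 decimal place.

Calculated osmolality = 2·Na + glucose/18 + BUN/2.8
= 2·142 + 148/18 + 64/2.8
= 284 + 8.22 + 22.86
= 315.08 mOsm/kg

315.1 mOsm/kg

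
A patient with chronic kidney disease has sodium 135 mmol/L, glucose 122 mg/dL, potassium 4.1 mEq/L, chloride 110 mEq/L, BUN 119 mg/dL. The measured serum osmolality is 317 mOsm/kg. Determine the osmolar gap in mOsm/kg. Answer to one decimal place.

-2.3 mOsm/kg

Calculated osmolality = 2·Na + glucose/18 + BUN/2.8
= 2·135 + 122/18 + 119/2.8
= 270 + 6.78 + 42.50
= 319.28 mOsm/kg ≈ 319.3 mOsm/kg
Osmolar gap = measured − calculated = 317 − 319.3 = -2.3 mOsm/kg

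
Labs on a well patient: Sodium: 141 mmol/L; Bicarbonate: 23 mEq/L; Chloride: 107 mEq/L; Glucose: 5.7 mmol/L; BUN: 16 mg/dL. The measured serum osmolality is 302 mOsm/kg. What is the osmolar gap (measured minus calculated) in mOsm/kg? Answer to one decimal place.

8.6 mOsm/kg

Calculated osmolality = 2·Na + glucose + BUN/2.8
= 2·141 + 5.7 + 16/2.8
= 282 + 5.70 + 5.71
= 293.41 mOsm/kg ≈ 293.4 mOsm/kg
Osmolar gap = measured − calculated = 302 − 293.4 = 8.6 mOsm/kg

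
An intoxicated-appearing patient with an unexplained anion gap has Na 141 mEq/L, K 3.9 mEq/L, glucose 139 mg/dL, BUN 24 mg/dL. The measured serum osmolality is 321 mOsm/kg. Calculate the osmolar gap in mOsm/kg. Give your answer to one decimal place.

Calculated osmolality = 2·Na + glucose/18 + BUN/2.8
= 2·141 + 139/18 + 24/2.8
= 282 + 7.72 + 8.57
= 298.29 mOsm/kg ≈ 298.3 mOsm/kg
Osmolar gap = measured − calculated = 321 − 298.3 = 22.7 mOsm/kg

22.7 mOsm/kg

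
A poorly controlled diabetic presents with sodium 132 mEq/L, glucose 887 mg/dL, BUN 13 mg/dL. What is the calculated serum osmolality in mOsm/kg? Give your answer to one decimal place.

Calculated osmolality = 2·Na + glucose/18 + BUN/2.8
= 2·132 + 887/18 + 13/2.8
= 264 + 49.28 + 4.64
= 317.92 mOsm/kg

317.9 mOsm/kg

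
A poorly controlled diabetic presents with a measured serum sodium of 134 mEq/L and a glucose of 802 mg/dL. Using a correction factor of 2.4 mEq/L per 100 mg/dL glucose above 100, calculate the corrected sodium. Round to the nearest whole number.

151 mEq/L

Corrected Na = measured Na + 2.4 · (glucose − 100)/100
= 134 + 2.4 · (802 − 100)/100
= 134 + 16.8
= 150.8 mEq/L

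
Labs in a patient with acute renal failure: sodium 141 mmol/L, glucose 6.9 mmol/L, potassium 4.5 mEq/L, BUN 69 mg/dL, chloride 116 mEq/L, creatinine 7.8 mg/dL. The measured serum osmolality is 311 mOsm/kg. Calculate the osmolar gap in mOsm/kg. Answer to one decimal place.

-2.5 mOsm/kg

Calculated osmolality = 2·Na + glucose + BUN/2.8
= 2·141 + 6.9 + 69/2.8
= 282 + 6.90 + 24.64
= 313.54 mOsm/kg ≈ 313.5 mOsm/kg
Osmolar gap = measured − calculated = 311 − 313.5 = -2.5 mOsm/kg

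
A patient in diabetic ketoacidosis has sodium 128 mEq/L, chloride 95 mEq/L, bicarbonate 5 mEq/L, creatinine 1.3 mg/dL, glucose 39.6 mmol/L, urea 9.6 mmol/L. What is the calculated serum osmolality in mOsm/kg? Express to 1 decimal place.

Calculated osmolality = 2·Na + glucose + urea
= 2·128 + 39.6 + 9.6
= 256 + 39.60 + 9.60
= 305.2 mOsm/kg

305.2 mOsm/kg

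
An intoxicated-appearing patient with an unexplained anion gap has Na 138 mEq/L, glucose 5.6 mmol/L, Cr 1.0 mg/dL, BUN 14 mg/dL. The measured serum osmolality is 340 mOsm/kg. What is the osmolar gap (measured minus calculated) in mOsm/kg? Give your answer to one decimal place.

Calculated osmolality = 2·Na + glucose + BUN/2.8
= 2·138 + 5.6 + 14/2.8
= 276 + 5.60 + 5
= 286.6 mOsm/kg ≈ 286.6 mOsm/kg
Osmolar gap = measured − calculated = 340 − 286.6 = 53.4 mOsm/kg

53.4 mOsm/kg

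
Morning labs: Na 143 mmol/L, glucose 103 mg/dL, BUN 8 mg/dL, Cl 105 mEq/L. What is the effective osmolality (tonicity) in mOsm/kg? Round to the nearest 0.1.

Effective osmolality excludes urea (freely permeant across cell membranes):
2·Na + glucose/18
= 2·143 + 103/18
= 286 + 5.72
= 291.72 mOsm/kg

291.7 mOsm/kg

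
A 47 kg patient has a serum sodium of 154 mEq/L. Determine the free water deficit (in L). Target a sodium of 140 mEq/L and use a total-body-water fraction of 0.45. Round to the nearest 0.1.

TBW = 0.45 · 47 = 21.15 L
Free water deficit = TBW · (Na/140 − 1)
= 21.15 · (154/140 − 1)
= 21.15 · 0.1
= 2.11 L

2.1 L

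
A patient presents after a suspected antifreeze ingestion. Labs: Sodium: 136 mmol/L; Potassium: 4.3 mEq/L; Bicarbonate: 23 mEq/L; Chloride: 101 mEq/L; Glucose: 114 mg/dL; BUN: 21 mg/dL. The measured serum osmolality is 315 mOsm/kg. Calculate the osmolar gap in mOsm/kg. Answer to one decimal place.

Calculated osmolality = 2·Na + glucose/18 + BUN/2.8
= 2·136 + 114/18 + 21/2.8
= 272 + 6.33 + 7.50
= 285.83 mOsm/kg ≈ 285.8 mOsm/kg
Osmolar gap = measured − calculated = 315 − 285.8 = 29.2 mOsm/kg

29.2 mOsm/kg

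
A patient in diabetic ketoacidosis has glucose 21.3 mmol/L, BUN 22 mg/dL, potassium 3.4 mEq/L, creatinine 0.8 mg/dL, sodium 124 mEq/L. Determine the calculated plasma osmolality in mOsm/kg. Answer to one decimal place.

277.2 mOsm/kg

Calculated osmolality = 2·Na + glucose + BUN/2.8
= 2·124 + 21.3 + 22/2.8
= 248 + 21.30 + 7.86
= 277.16 mOsm/kg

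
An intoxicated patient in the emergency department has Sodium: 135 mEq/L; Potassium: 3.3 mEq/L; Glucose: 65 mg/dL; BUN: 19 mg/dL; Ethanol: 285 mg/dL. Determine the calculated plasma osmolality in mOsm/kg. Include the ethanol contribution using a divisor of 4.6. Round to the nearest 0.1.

Calculated osmolality = 2·Na + glucose/18 + BUN/2.8 + ethanol/4.6
= 2·135 + 65/18 + 19/2.8 + 285/4.6
= 270 + 3.61 + 6.79 + 61.96
= 342.36 mOsm/kg

342.4 mOsm/kg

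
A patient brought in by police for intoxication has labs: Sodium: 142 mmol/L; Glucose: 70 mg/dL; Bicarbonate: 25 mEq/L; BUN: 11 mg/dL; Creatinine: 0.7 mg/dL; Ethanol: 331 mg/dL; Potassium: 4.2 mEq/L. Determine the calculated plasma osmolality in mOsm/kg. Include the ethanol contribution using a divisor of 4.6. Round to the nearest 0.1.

363.8 mOsm/kg

Calculated osmolality = 2·Na + glucose/18 + BUN/2.8 + ethanol/4.6
= 2·142 + 70/18 + 11/2.8 + 331/4.6
= 284 + 3.89 + 3.93 + 71.96
= 363.78 mOsm/kg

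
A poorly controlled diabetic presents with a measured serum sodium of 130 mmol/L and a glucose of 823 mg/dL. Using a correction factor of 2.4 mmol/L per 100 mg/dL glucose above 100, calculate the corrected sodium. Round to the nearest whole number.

147 mmol/L

Corrected Na = measured Na + 2.4 · (glucose − 100)/100
= 130 + 2.4 · (823 − 100)/100
= 130 + 17.4
= 147.4 mmol/L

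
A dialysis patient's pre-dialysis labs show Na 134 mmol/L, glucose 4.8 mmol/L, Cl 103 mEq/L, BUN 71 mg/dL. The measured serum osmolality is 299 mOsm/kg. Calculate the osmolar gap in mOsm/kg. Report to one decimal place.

Calculated osmolality = 2·Na + glucose + BUN/2.8
= 2·134 + 4.8 + 71/2.8
= 268 + 4.80 + 25.36
= 298.16 mOsm/kg ≈ 298.2 mOsm/kg
Osmolar gap = measured − calculated = 299 − 298.2 = 0.8 mOsm/kg

0.8 mOsm/kg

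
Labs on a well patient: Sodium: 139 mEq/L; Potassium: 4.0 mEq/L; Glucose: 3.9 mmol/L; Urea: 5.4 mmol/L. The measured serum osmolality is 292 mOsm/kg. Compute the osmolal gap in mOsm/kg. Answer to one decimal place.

4.7 mOsm/kg

Calculated osmolality = 2·Na + glucose + urea
= 2·139 + 3.9 + 5.4
= 278 + 3.90 + 5.40
= 287.3 mOsm/kg ≈ 287.3 mOsm/kg
Osmolar gap = measured − calculated = 292 − 287.3 = 4.7 mOsm/kg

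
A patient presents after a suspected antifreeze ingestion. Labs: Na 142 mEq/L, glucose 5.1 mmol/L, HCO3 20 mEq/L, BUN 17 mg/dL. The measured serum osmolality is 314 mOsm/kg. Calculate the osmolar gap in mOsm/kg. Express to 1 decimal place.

18.8 mOsm/kg

Calculated osmolality = 2·Na + glucose + BUN/2.8
= 2·142 + 5.1 + 17/2.8
= 284 + 5.10 + 6.07
= 295.17 mOsm/kg ≈ 295.2 mOsm/kg
Osmolar gap = measured − calculated = 314 − 295.2 = 18.8 mOsm/kg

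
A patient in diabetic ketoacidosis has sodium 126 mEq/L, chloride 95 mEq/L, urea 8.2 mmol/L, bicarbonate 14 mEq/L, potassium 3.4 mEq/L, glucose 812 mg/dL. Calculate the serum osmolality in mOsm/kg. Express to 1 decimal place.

305.3 mOsm/kg

Calculated osmolality = 2·Na + glucose/18 + urea
= 2·126 + 812/18 + 8.2
= 252 + 45.11 + 8.20
= 305.31 mOsm/kg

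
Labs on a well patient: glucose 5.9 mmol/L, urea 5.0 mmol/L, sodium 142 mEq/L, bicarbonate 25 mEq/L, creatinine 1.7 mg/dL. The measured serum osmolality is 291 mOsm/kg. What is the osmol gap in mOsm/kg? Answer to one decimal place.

-3.9 mOsm/kg

Calculated osmolality = 2·Na + glucose + urea
= 2·142 + 5.9 + 5
= 284 + 5.90 + 5
= 294.9 mOsm/kg ≈ 294.9 mOsm/kg
Osmolar gap = measured − calculated = 291 − 294.9 = -3.9 mOsm/kg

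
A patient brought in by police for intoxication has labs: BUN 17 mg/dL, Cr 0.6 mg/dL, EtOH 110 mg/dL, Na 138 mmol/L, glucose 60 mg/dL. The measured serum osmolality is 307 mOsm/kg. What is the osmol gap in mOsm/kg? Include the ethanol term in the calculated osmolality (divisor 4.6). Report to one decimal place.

-2.3 mOsm/kg

Calculated osmolality = 2·Na + glucose/18 + BUN/2.8 + ethanol/4.6
= 2·138 + 60/18 + 17/2.8 + 110/4.6
= 276 + 3.33 + 6.07 + 23.91
= 309.31 mOsm/kg ≈ 309.3 mOsm/kg
Osmolar gap = measured − calculated = 307 − 309.3 = -2.3 mOsm/kg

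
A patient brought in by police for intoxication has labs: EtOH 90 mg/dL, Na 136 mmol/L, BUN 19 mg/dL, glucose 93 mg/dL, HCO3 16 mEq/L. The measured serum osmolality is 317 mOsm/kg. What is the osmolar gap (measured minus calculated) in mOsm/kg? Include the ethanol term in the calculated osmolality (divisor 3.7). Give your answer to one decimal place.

Calculated osmolality = 2·Na + glucose/18 + BUN/2.8 + ethanol/3.7
= 2·136 + 93/18 + 19/2.8 + 90/3.7
= 272 + 5.17 + 6.79 + 24.32
= 308.28 mOsm/kg ≈ 308.3 mOsm/kg
Osmolar gap = measured − calculated = 317 − 308.3 = 8.7 mOsm/kg

8.7 mOsm/kg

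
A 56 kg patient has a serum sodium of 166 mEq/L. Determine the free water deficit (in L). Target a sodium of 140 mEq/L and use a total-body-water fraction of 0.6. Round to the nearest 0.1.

TBW = 0.6 · 56 = 33.6 L
Free water deficit = TBW · (Na/140 − 1)
= 33.6 · (166/140 − 1)
= 33.6 · 0.1857
= 6.24 L

6.2 L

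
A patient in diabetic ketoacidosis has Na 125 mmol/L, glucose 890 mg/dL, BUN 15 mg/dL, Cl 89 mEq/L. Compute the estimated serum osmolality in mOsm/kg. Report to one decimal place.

304.8 mOsm/kg

Calculated osmolality = 2·Na + glucose/18 + BUN/2.8
= 2·125 + 890/18 + 15/2.8
= 250 + 49.44 + 5.36
= 304.8 mOsm/kg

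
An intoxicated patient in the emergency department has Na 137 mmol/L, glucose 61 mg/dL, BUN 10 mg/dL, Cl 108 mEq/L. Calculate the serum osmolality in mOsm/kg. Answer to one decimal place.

Calculated osmolality = 2·Na + glucose/18 + BUN/2.8
= 2·137 + 61/18 + 10/2.8
= 274 + 3.39 + 3.57
= 280.96 mOsm/kg

281.0 mOsm/kg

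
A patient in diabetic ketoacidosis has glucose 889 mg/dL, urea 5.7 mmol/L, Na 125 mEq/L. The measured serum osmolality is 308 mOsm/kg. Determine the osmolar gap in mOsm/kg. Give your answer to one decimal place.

Calculated osmolality = 2·Na + glucose/18 + urea
= 2·125 + 889/18 + 5.7
= 250 + 49.39 + 5.70
= 305.09 mOsm/kg ≈ 305.1 mOsm/kg
Osmolar gap = measured − calculated = 308 − 305.1 = 2.9 mOsm/kg

2.9 mOsm/kg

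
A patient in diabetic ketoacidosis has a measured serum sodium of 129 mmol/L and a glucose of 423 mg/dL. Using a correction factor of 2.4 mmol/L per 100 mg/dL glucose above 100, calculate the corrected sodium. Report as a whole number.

137 mmol/L

Corrected Na = measured Na + 2.4 · (glucose − 100)/100
= 129 + 2.4 · (423 − 100)/100
= 129 + 7.8
= 136.8 mmol/L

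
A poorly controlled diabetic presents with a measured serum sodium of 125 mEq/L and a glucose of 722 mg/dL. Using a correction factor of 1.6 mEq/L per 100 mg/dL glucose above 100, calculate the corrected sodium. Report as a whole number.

135 mEq/L

Corrected Na = measured Na + 1.6 · (glucose − 100)/100
= 125 + 1.6 · (722 − 100)/100
= 125 + 10
= 135 mEq/L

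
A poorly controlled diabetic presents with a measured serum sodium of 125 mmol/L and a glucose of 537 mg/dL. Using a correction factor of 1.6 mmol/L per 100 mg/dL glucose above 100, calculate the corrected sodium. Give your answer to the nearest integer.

Corrected Na = measured Na + 1.6 · (glucose − 100)/100
= 125 + 1.6 · (537 − 100)/100
= 125 + 7
= 132 mmol/L

132 mmol/L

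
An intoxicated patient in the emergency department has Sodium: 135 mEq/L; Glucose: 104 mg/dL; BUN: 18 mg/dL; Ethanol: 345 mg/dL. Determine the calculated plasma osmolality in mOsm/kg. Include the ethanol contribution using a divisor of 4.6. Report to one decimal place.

357.2 mOsm/kg

Calculated osmolality = 2·Na + glucose/18 + BUN/2.8 + ethanol/4.6
= 2·135 + 104/18 + 18/2.8 + 345/4.6
= 270 + 5.78 + 6.43 + 75
= 357.21 mOsm/kg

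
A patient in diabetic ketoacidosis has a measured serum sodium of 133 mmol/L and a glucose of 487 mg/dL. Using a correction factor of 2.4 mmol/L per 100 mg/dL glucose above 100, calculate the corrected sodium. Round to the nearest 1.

142 mmol/L

Corrected Na = measured Na + 2.4 · (glucose − 100)/100
= 133 + 2.4 · (487 − 100)/100
= 133 + 9.3
= 142.3 mmol/L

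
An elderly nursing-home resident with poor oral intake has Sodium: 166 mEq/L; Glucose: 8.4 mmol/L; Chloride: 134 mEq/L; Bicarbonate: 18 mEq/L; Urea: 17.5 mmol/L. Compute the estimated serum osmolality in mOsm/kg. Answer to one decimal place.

Calculated osmolality = 2·Na + glucose + urea
= 2·166 + 8.4 + 17.5
= 332 + 8.40 + 17.50
= 357.9 mOsm/kg

357.9 mOsm/kg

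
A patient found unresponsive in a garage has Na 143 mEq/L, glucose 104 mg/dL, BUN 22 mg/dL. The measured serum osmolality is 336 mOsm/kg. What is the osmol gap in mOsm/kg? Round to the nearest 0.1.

36.4 mOsm/kg

Calculated osmolality = 2·Na + glucose/18 + BUN/2.8
= 2·143 + 104/18 + 22/2.8
= 286 + 5.78 + 7.86
= 299.64 mOsm/kg ≈ 299.6 mOsm/kg
Osmolar gap = measured − calculated = 336 − 299.6 = 36.4 mOsm/kg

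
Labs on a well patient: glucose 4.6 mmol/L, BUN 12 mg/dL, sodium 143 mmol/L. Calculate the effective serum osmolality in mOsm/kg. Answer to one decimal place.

290.6 mOsm/kg

Effective osmolality excludes urea (freely permeant across cell membranes):
2·Na + glucose
= 2·143 + 4.6
= 286 + 4.6
= 290.6 mOsm/kg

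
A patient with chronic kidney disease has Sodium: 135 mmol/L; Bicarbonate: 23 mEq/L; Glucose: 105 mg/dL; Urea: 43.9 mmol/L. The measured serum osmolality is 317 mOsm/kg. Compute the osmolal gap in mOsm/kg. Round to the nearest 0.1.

Calculated osmolality = 2·Na + glucose/18 + urea
= 2·135 + 105/18 + 43.9
= 270 + 5.83 + 43.90
= 319.73 mOsm/kg ≈ 319.7 mOsm/kg
Osmolar gap = measured − calculated = 317 − 319.7 = -2.7 mOsm/kg

-2.7 mOsm/kg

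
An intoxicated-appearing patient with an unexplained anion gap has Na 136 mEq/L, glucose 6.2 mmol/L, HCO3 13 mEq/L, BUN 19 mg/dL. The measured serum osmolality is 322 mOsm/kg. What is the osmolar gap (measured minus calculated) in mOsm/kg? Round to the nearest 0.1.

37.0 mOsm/kg

Calculated osmolality = 2·Na + glucose + BUN/2.8
= 2·136 + 6.2 + 19/2.8
= 272 + 6.20 + 6.79
= 284.99 mOsm/kg ≈ 285.0 mOsm/kg
Osmolar gap = measured − calculated = 322 − 285.0 = 37.0 mOsm/kg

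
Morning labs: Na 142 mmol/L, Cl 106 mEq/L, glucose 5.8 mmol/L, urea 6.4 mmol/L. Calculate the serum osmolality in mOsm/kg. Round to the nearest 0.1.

296.2 mOsm/kg

Calculated osmolality = 2·Na + glucose + urea
= 2·142 + 5.8 + 6.4
= 284 + 5.80 + 6.40
= 296.2 mOsm/kg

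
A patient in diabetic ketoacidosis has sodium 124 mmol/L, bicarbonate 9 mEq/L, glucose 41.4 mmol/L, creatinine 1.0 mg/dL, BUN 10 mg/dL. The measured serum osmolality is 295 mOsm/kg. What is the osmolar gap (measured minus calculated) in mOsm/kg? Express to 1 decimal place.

2.0 mOsm/kg

Calculated osmolality = 2·Na + glucose + BUN/2.8
= 2·124 + 41.4 + 10/2.8
= 248 + 41.40 + 3.57
= 292.97 mOsm/kg ≈ 293.0 mOsm/kg
Osmolar gap = measured − calculated = 295 − 293.0 = 2.0 mOsm/kg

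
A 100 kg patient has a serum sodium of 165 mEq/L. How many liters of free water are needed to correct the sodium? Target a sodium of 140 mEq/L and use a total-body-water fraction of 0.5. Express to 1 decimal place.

8.9 L

TBW = 0.5 · 100 = 50 L
Free water deficit = TBW · (Na/140 − 1)
= 50 · (165/140 − 1)
= 50 · 0.1786
= 8.93 L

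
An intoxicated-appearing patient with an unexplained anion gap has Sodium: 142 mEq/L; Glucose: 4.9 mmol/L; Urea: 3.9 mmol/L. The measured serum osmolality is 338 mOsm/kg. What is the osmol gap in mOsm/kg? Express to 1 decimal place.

Calculated osmolality = 2·Na + glucose + urea
= 2·142 + 4.9 + 3.9
= 284 + 4.90 + 3.90
= 292.8 mOsm/kg ≈ 292.8 mOsm/kg
Osmolar gap = measured − calculated = 338 − 292.8 = 45.2 mOsm/kg

45.2 mOsm/kg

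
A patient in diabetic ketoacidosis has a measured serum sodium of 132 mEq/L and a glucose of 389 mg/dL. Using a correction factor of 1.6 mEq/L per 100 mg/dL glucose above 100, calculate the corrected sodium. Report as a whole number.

Corrected Na = measured Na + 1.6 · (glucose − 100)/100
= 132 + 1.6 · (389 − 100)/100
= 132 + 4.6
= 136.6 mEq/L

137 mEq/L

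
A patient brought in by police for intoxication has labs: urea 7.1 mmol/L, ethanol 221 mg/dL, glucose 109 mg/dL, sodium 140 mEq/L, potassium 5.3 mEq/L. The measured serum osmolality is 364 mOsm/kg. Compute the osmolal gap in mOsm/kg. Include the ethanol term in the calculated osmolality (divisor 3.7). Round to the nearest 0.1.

Calculated osmolality = 2·Na + glucose/18 + urea + ethanol/3.7
= 2·140 + 109/18 + 7.1 + 221/3.7
= 280 + 6.06 + 7.10 + 59.73
= 352.89 mOsm/kg ≈ 352.9 mOsm/kg
Osmolar gap = measured − calculated = 364 − 352.9 = 11.1 mOsm/kg

11.1 mOsm/kg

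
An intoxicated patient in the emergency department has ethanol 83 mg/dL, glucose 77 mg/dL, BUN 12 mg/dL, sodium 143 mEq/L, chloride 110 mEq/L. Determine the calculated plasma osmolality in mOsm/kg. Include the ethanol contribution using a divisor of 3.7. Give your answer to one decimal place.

317.0 mOsm/kg

Calculated osmolality = 2·Na + glucose/18 + BUN/2.8 + ethanol/3.7
= 2·143 + 77/18 + 12/2.8 + 83/3.7
= 286 + 4.28 + 4.29 + 22.43
= 317 mOsm/kg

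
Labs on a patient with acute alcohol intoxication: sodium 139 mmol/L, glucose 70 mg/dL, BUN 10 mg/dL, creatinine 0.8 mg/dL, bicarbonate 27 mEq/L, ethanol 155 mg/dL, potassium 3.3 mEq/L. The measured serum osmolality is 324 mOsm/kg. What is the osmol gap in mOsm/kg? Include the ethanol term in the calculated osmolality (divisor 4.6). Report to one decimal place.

4.8 mOsm/kg

Calculated osmolality = 2·Na + glucose/18 + BUN/2.8 + ethanol/4.6
= 2·139 + 70/18 + 10/2.8 + 155/4.6
= 278 + 3.89 + 3.57 + 33.70
= 319.16 mOsm/kg ≈ 319.2 mOsm/kg
Osmolar gap = measured − calculated = 324 − 319.2 = 4.8 mOsm/kg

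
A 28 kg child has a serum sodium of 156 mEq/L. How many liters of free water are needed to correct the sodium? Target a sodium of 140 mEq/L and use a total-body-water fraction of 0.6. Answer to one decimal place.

TBW = 0.6 · 28 = 16.8 L
Free water deficit = TBW · (Na/140 − 1)
= 16.8 · (156/140 − 1)
= 16.8 · 0.1143
= 1.92 L

1.9 L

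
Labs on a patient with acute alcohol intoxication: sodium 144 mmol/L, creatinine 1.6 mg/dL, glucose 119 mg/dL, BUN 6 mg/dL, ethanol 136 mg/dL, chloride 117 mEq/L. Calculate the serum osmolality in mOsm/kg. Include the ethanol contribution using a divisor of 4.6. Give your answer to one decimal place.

326.3 mOsm/kg

Calculated osmolality = 2·Na + glucose/18 + BUN/2.8 + ethanol/4.6
= 2·144 + 119/18 + 6/2.8 + 136/4.6
= 288 + 6.61 + 2.14 + 29.57
= 326.32 mOsm/kg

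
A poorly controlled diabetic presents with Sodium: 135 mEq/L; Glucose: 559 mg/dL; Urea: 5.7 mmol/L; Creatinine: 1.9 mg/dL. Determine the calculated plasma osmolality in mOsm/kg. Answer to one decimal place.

306.8 mOsm/kg

Calculated osmolality = 2·Na + glucose/18 + urea
= 2·135 + 559/18 + 5.7
= 270 + 31.06 + 5.70
= 306.76 mOsm/kg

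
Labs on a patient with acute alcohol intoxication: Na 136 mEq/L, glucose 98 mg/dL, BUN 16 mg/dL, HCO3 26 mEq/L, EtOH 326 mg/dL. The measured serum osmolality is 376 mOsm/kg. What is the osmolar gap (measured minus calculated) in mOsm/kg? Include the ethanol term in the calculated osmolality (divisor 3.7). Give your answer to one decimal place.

Calculated osmolality = 2·Na + glucose/18 + BUN/2.8 + ethanol/3.7
= 2·136 + 98/18 + 16/2.8 + 326/3.7
= 272 + 5.44 + 5.71 + 88.11
= 371.26 mOsm/kg ≈ 371.3 mOsm/kg
Osmolar gap = measured − calculated = 376 − 371.3 = 4.7 mOsm/kg

4.7 mOsm/kg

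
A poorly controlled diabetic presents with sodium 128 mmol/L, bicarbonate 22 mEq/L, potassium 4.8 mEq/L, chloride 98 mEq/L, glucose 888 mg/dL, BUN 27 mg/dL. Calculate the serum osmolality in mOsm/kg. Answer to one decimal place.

Calculated osmolality = 2·Na + glucose/18 + BUN/2.8
= 2·128 + 888/18 + 27/2.8
= 256 + 49.33 + 9.64
= 314.97 mOsm/kg

315.0 mOsm/kg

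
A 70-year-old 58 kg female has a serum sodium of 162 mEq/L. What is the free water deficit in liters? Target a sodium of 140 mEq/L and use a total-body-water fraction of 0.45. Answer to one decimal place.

4.1 L

TBW = 0.45 · 58 = 26.1 L
Free water deficit = TBW · (Na/140 − 1)
= 26.1 · (162/140 − 1)
= 26.1 · 0.1571
= 4.1 L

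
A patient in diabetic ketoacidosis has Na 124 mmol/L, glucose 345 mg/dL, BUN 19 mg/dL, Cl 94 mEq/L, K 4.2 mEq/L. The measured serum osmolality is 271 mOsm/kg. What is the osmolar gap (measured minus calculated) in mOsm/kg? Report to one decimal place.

Calculated osmolality = 2·Na + glucose/18 + BUN/2.8
= 2·124 + 345/18 + 19/2.8
= 248 + 19.17 + 6.79
= 273.96 mOsm/kg ≈ 274.0 mOsm/kg
Osmolar gap = measured − calculated = 271 − 274.0 = -3.0 mOsm/kg

-3.0 mOsm/kg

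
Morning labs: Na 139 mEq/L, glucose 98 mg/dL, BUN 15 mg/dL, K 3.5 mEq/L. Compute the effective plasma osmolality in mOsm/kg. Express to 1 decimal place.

283.4 mOsm/kg

Effective osmolality excludes urea (freely permeant across cell membranes):
2·Na + glucose/18
= 2·139 + 98/18
= 278 + 5.44
= 283.44 mOsm/kg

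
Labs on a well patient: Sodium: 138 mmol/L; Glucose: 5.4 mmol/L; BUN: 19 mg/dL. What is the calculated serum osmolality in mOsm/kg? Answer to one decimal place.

288.2 mOsm/kg

Calculated osmolality = 2·Na + glucose + BUN/2.8
= 2·138 + 5.4 + 19/2.8
= 276 + 5.40 + 6.79
= 288.19 mOsm/kg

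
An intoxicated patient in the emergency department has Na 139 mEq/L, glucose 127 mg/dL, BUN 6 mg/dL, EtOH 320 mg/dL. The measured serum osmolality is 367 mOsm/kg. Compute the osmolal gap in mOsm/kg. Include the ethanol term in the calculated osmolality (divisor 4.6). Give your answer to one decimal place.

10.2 mOsm/kg

Calculated osmolality = 2·Na + glucose/18 + BUN/2.8 + ethanol/4.6
= 2·139 + 127/18 + 6/2.8 + 320/4.6
= 278 + 7.06 + 2.14 + 69.57
= 356.77 mOsm/kg ≈ 356.8 mOsm/kg
Osmolar gap = measured − calculated = 367 − 356.8 = 10.2 mOsm/kg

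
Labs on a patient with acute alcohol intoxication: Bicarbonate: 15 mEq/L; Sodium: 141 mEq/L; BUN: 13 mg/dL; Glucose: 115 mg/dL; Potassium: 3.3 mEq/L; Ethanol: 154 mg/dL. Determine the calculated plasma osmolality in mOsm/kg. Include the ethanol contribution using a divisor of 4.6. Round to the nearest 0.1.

Calculated osmolality = 2·Na + glucose/18 + BUN/2.8 + ethanol/4.6
= 2·141 + 115/18 + 13/2.8 + 154/4.6
= 282 + 6.39 + 4.64 + 33.48
= 326.51 mOsm/kg

326.5 mOsm/kg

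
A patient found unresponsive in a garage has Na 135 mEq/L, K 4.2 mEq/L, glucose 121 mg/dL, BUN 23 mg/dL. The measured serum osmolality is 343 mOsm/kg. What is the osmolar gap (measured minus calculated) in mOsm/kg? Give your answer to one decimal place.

Calculated osmolality = 2·Na + glucose/18 + BUN/2.8
= 2·135 + 121/18 + 23/2.8
= 270 + 6.72 + 8.21
= 284.93 mOsm/kg ≈ 284.9 mOsm/kg
Osmolar gap = measured − calculated = 343 − 284.9 = 58.1 mOsm/kg

58.1 mOsm/kg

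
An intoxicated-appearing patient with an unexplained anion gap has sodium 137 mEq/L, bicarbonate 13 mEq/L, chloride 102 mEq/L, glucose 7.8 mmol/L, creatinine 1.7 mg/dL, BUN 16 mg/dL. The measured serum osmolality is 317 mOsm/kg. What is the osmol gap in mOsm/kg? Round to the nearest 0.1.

Calculated osmolality = 2·Na + glucose + BUN/2.8
= 2·137 + 7.8 + 16/2.8
= 274 + 7.80 + 5.71
= 287.51 mOsm/kg ≈ 287.5 mOsm/kg
Osmolar gap = measured − calculated = 317 − 287.5 = 29.5 mOsm/kg

29.5 mOsm/kg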